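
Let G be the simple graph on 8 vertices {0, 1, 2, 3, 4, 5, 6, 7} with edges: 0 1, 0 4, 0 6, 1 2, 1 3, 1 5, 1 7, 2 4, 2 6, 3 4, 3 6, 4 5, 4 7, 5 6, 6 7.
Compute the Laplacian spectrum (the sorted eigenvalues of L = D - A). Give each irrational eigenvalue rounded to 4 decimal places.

[0, 3, 3, 3, 3, 5, 5, 8]

With the vertex order [0, 1, 2, 3, 4, 5, 6, 7], the degrees are [3, 5, 3, 3, 5, 3, 5, 3], giving D = diag(3, 5, 3, 3, 5, 3, 5, 3) and L = D - A. Diagonalising L (or applying a numerical eigensolver to the 8x8 matrix) gives the spectrum above.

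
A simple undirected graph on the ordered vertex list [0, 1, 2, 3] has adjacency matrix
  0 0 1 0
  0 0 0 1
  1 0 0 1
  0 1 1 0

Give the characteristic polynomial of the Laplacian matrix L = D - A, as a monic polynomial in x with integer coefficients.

With the vertex order [0, 1, 2, 3], the degrees are [1, 1, 2, 2], giving D = diag(1, 1, 2, 2) and L = D - A. L has integer entries, so p(x) = det(xI - L) has integer coefficients. Expanding the determinant yields x^4 - 6x^3 + 10x^2 - 4x. Since p(0) = det(-L) = 0, x divides p(x). The eigenvalues sum to 6, which equals trace(L) = 2|E|. There is one zero in the spectrum, matching the 1 component.

x^4 - 6x^3 + 10x^2 - 4x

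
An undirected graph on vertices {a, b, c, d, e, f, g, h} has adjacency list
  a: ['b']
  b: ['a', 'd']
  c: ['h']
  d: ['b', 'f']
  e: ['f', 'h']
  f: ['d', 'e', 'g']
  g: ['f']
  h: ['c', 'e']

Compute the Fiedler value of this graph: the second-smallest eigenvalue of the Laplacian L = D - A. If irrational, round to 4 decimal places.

Reading degrees in the order [a, b, c, d, e, f, g, h] gives [1, 2, 1, 2, 2, 3, 1, 2]; set D = diag(1, 2, 1, 2, 2, 3, 1, 2) and form L = D - A. The smallest Laplacian eigenvalue is always 0. The next one, lambda_2 = 0.1981, measures how hard the graph is to disconnect: larger values mean better connectivity. The eigenvalues sum to 14, which equals trace(L) = 2|E|.

0.1981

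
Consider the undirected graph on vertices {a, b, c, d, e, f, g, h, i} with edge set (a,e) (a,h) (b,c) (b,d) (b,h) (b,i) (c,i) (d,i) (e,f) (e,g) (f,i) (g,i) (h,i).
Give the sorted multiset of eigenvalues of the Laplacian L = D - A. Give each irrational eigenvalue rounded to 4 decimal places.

With the vertex order [a, b, c, d, e, f, g, h, i], the degrees are [2, 4, 2, 2, 3, 2, 2, 3, 6], giving D = diag(2, 4, 2, 2, 3, 2, 2, 3, 6) and L = D - A. Diagonalising L (or applying a numerical eigensolver to the 9x9 matrix) gives the spectrum above.

[0, 0.9063, 1.5082, 2, 2, 3, 4.2810, 5.1835, 7.1210]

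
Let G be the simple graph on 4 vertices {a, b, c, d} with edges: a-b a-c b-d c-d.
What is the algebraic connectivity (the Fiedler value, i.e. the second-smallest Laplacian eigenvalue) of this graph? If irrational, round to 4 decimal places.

2

With the vertex order [a, b, c, d], the degrees are [2, 2, 2, 2], giving D = diag(2, 2, 2, 2) and L = D - A. The sorted Laplacian eigenvalues are [0, 2, 2, 4]; the algebraic connectivity is the second entry, 2. By the matrix-tree theorem the graph has (1/4) * product of the nonzero eigenvalues = 4 spanning trees. The largest eigenvalue, 4, is at most the vertex count 4.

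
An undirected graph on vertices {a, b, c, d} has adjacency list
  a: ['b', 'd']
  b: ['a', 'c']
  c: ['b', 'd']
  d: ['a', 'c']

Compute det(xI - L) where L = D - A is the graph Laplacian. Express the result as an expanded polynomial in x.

Each diagonal entry of L is the vertex degree and each off-diagonal entry is -1 where an edge is present, 0 otherwise; in the order [a, b, c, d] the diagonal is [2, 2, 2, 2]. L has integer entries, so p(x) = det(xI - L) has integer coefficients. Expanding the determinant yields x^4 - 8x^3 + 20x^2 - 16x. The constant term is 0 because L is singular (the all-ones vector lies in its kernel). By the matrix-tree theorem the graph has (1/4) * product of the nonzero eigenvalues = 4 spanning trees.

x^4 - 8x^3 + 20x^2 - 16x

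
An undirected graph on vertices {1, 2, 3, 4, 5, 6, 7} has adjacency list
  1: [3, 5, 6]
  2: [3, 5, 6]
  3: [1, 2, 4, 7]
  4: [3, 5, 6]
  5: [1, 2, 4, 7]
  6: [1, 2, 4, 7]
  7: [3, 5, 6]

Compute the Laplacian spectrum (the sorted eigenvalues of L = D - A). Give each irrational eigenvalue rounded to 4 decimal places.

Each diagonal entry of L is the vertex degree and each off-diagonal entry is -1 where an edge is present, 0 otherwise; in the order [1, 2, 3, 4, 5, 6, 7] the diagonal is [3, 3, 4, 3, 4, 4, 3]. Diagonalising L (or applying a numerical eigensolver to the 7x7 matrix) gives the spectrum above. The single zero eigenvalue shows the graph is connected.

[0, 3, 3, 3, 4, 4, 7]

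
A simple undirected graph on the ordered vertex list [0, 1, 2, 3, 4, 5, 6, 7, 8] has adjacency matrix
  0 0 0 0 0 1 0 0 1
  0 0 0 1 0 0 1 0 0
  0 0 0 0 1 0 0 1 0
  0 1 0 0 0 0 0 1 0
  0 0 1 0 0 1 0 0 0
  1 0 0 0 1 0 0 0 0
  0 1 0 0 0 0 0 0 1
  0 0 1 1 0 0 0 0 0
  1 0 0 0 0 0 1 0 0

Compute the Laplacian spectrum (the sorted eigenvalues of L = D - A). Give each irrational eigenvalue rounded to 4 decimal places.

[0, 0.4679, 0.4679, 1.6527, 1.6527, 3, 3, 3.8794, 3.8794]

Each diagonal entry of L is the vertex degree and each off-diagonal entry is -1 where an edge is present, 0 otherwise; in the order [0, 1, 2, 3, 4, 5, 6, 7, 8] the diagonal is [2, 2, 2, 2, 2, 2, 2, 2, 2]. Diagonalising L (or applying a numerical eigensolver to the 9x9 matrix) gives the spectrum above. The eigenvalues sum to 18, which equals trace(L) = 2|E|.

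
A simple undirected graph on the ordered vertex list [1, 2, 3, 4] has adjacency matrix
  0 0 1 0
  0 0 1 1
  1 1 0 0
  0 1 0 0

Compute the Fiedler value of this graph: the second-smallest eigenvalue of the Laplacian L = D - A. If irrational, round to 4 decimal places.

Each diagonal entry of L is the vertex degree and each off-diagonal entry is -1 where an edge is present, 0 otherwise; in the order [1, 2, 3, 4] the diagonal is [1, 2, 2, 1]. The smallest Laplacian eigenvalue is always 0. The next one, lambda_2 = 0.5858, measures how hard the graph is to disconnect: larger values mean better connectivity. The eigenvalues sum to 6, which equals trace(L) = 2|E|.

0.5858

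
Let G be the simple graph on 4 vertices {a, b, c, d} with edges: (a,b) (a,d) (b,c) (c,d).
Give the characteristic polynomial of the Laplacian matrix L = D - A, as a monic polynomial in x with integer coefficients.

Each diagonal entry of L is the vertex degree and each off-diagonal entry is -1 where an edge is present, 0 otherwise; in the order [a, b, c, d] the diagonal is [2, 2, 2, 2]. The eigenvalues of L are [0, 2, 2, 4]; the characteristic polynomial is the product of (x - lambda_i), which multiplies out to x^4 - 8x^3 + 20x^2 - 16x. The constant term is 0 because L is singular (the all-ones vector lies in its kernel). The largest eigenvalue, 4, is at most the vertex count 4.

x^4 - 8x^3 + 20x^2 - 16x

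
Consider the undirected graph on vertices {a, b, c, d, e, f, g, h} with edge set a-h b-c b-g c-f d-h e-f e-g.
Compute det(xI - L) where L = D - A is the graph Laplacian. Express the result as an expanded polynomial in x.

With the vertex order [a, b, c, d, e, f, g, h], the degrees are [1, 2, 2, 1, 2, 2, 2, 2], giving D = diag(1, 2, 2, 1, 2, 2, 2, 2) and L = D - A. Computing det(xI - L) by cofactor expansion (or equivalently via sum-over-permutations) gives x^8 - 14x^7 + 78x^6 - 220x^5 + 330x^4 - 250x^3 + 75x^2. The constant term is 0 because L is singular (the all-ones vector lies in its kernel). The eigenvalues sum to 14, which equals trace(L) = 2|E|.

x^8 - 14x^7 + 78x^6 - 220x^5 + 330x^4 - 250x^3 + 75x^2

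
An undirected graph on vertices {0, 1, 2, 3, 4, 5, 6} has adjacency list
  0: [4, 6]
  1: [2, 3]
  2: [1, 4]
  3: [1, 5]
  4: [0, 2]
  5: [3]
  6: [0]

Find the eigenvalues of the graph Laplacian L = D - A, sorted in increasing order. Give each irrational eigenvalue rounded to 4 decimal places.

[0, 0.1981, 0.7530, 1.5550, 2.4450, 3.2470, 3.8019]

With the vertex order [0, 1, 2, 3, 4, 5, 6], the degrees are [2, 2, 2, 2, 2, 1, 1], giving D = diag(2, 2, 2, 2, 2, 1, 1) and L = D - A. Since every row of L sums to 0, the all-ones vector is in the kernel and 0 is an eigenvalue. The single zero eigenvalue shows the graph is connected. The eigenvalues sum to 12, which equals trace(L) = 2|E|. The largest eigenvalue, 3.8019, is at most the vertex count 7.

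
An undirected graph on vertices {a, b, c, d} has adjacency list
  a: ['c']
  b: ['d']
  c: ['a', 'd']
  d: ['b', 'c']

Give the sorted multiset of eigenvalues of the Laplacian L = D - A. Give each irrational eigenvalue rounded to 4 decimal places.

[0, 0.5858, 2, 3.4142]

Reading degrees in the order [a, b, c, d] gives [1, 1, 2, 2]; set D = diag(1, 1, 2, 2) and form L = D - A. The multiplicity of 0 as a Laplacian eigenvalue equals the number of connected components. The largest eigenvalue, 3.4142, is at most the vertex count 4.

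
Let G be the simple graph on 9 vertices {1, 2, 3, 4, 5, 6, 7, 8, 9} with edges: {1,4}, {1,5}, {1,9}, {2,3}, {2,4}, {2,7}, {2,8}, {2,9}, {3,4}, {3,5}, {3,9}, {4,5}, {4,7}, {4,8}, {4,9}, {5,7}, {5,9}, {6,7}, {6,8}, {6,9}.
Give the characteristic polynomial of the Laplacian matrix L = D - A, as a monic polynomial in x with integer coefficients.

Reading degrees in the order [1, 2, 3, 4, 5, 6, 7, 8, 9] gives [3, 5, 4, 7, 5, 3, 4, 3, 6]; set D = diag(3, 5, 4, 7, 5, 3, 4, 3, 6) and form L = D - A. Computing det(xI - L) by cofactor expansion (or equivalently via sum-over-permutations) gives x^9 - 40x^8 + 683x^7 - 6494x^6 + 37559x^5 - 135144x^4 + 295064x^3 - 356886x^2 + 182736x. Since p(0) = det(-L) = 0, x divides p(x).

x^9 - 40x^8 + 683x^7 - 6494x^6 + 37559x^5 - 135144x^4 + 295064x^3 - 356886x^2 + 182736x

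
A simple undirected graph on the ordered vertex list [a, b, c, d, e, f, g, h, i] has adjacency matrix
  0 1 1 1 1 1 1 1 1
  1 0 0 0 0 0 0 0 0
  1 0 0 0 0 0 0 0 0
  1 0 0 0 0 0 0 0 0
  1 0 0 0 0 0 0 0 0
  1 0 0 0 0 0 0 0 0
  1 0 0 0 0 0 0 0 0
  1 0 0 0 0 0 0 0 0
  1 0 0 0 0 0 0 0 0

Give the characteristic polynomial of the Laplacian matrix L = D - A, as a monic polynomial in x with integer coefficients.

Reading degrees in the order [a, b, c, d, e, f, g, h, i] gives [8, 1, 1, 1, 1, 1, 1, 1, 1]; set D = diag(8, 1, 1, 1, 1, 1, 1, 1, 1) and form L = D - A. The eigenvalues of L are [0, 1, 1, 1, 1, 1, 1, 1, 9]; the characteristic polynomial is the product of (x - lambda_i), which multiplies out to x^9 - 16x^8 + 84x^7 - 224x^6 + 350x^5 - 336x^4 + 196x^3 - 64x^2 + 9x. The constant term is 0 because L is singular (the all-ones vector lies in its kernel). By the matrix-tree theorem the graph has (1/9) * product of the nonzero eigenvalues = 1 spanning tree.

x^9 - 16x^8 + 84x^7 - 224x^6 + 350x^5 - 336x^4 + 196x^3 - 64x^2 + 9x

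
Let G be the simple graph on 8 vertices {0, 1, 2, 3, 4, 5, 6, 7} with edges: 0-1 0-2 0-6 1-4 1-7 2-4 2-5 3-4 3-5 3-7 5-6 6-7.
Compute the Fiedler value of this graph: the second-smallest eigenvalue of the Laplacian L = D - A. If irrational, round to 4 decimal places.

2

With the vertex order [0, 1, 2, 3, 4, 5, 6, 7], the degrees are [3, 3, 3, 3, 3, 3, 3, 3], giving D = diag(3, 3, 3, 3, 3, 3, 3, 3) and L = D - A. The smallest Laplacian eigenvalue is always 0. The next one, lambda_2 = 2, measures how hard the graph is to disconnect: larger values mean better connectivity.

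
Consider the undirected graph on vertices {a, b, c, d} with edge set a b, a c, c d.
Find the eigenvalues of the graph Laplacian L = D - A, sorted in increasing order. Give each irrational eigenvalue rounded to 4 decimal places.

[0, 0.5858, 2, 3.4142]

Reading degrees in the order [a, b, c, d] gives [2, 1, 2, 1]; set D = diag(2, 1, 2, 1) and form L = D - A. Diagonalising L (or applying a numerical eigensolver to the 4x4 matrix) gives the spectrum above.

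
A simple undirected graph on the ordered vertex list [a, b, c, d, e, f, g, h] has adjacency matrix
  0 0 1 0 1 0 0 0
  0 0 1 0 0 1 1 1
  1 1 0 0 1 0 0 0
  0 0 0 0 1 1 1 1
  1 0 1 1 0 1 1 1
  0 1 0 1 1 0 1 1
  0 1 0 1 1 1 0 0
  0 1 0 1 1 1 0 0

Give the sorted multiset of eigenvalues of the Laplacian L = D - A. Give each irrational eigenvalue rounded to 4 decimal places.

With the vertex order [a, b, c, d, e, f, g, h], the degrees are [2, 4, 3, 4, 6, 5, 4, 4], giving D = diag(2, 4, 3, 4, 6, 5, 4, 4) and L = D - A. Since every row of L sums to 0, the all-ones vector is in the kernel and 0 is an eigenvalue. The single zero eigenvalue shows the graph is connected.

[0, 1.4268, 3.1208, 4, 4.2921, 5.8034, 6, 7.3569]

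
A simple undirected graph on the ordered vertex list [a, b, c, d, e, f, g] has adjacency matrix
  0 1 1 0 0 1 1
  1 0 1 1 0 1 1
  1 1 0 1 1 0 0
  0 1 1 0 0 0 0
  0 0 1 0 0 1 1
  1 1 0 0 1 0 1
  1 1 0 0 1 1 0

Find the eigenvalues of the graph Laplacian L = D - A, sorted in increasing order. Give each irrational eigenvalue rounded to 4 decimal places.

[0, 1.6864, 3.1640, 4, 5, 5.6636, 6.4860]

With the vertex order [a, b, c, d, e, f, g], the degrees are [4, 5, 4, 2, 3, 4, 4], giving D = diag(4, 5, 4, 2, 3, 4, 4) and L = D - A. Diagonalising L (or applying a numerical eigensolver to the 7x7 matrix) gives the spectrum above. By the matrix-tree theorem the graph has (1/7) * product of the nonzero eigenvalues = 560 spanning trees. The eigenvalues sum to 26, which equals trace(L) = 2|E|.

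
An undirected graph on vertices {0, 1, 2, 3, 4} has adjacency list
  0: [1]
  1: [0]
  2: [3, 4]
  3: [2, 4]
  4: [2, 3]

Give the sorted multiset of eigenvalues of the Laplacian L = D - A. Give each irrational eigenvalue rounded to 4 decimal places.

[0, 0, 2, 3, 3]

Reading degrees in the order [0, 1, 2, 3, 4] gives [1, 1, 2, 2, 2]; set D = diag(1, 1, 2, 2, 2) and form L = D - A. The multiplicity of 0 as a Laplacian eigenvalue equals the number of connected components. The 2 zero eigenvalues correspond to the 2 connected components. The largest eigenvalue, 3, is at most the vertex count 5. The eigenvalues sum to 8, which equals trace(L) = 2|E|.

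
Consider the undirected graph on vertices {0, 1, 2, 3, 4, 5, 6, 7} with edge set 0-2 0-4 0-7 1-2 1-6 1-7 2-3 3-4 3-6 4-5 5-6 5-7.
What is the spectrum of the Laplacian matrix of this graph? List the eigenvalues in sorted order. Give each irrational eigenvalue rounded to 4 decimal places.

Reading degrees in the order [0, 1, 2, 3, 4, 5, 6, 7] gives [3, 3, 3, 3, 3, 3, 3, 3]; set D = diag(3, 3, 3, 3, 3, 3, 3, 3) and form L = D - A. Since every row of L sums to 0, the all-ones vector is in the kernel and 0 is an eigenvalue. The single zero eigenvalue shows the graph is connected. The largest eigenvalue, 6, is at most the vertex count 8. By the matrix-tree theorem the graph has (1/8) * product of the nonzero eigenvalues = 384 spanning trees.

[0, 2, 2, 2, 4, 4, 4, 6]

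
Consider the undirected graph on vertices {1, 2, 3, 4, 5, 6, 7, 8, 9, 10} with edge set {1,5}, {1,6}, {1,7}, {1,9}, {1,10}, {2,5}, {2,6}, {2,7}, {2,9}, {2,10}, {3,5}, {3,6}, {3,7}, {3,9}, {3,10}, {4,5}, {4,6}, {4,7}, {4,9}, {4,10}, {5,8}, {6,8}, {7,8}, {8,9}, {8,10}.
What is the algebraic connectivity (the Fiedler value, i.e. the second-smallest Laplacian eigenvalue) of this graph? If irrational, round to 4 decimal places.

Reading degrees in the order [1, 2, 3, 4, 5, 6, 7, 8, 9, 10] gives [5, 5, 5, 5, 5, 5, 5, 5, 5, 5]; set D = diag(5, 5, 5, 5, 5, 5, 5, 5, 5, 5) and form L = D - A. Computing the eigenvalues of L and sorting gives [0, 5, 5, 5, 5, 5, 5, 5, 5, 10]. The Fiedler value lambda_2 = 5 is strictly positive, so the graph is connected. The largest eigenvalue, 10, is at most the vertex count 10. The eigenvalues sum to 50, which equals trace(L) = 2|E|.

5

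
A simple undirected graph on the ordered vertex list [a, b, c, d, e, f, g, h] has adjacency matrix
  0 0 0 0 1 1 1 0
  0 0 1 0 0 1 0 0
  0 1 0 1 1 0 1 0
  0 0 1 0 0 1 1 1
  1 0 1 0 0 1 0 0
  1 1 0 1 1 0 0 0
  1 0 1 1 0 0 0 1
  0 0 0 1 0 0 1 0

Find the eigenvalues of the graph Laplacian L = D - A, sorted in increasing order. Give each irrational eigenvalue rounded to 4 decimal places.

Reading degrees in the order [a, b, c, d, e, f, g, h] gives [3, 2, 4, 4, 3, 4, 4, 2]; set D = diag(3, 2, 4, 4, 3, 4, 4, 2) and form L = D - A. The multiplicity of 0 as a Laplacian eigenvalue equals the number of connected components. The single zero eigenvalue shows the graph is connected. There is one zero in the spectrum, matching the 1 component. By the matrix-tree theorem the graph has (1/8) * product of the nonzero eigenvalues = 519 spanning trees.

[0, 1.2920, 1.9129, 3.3226, 3.5805, 4, 5.7200, 6.1719]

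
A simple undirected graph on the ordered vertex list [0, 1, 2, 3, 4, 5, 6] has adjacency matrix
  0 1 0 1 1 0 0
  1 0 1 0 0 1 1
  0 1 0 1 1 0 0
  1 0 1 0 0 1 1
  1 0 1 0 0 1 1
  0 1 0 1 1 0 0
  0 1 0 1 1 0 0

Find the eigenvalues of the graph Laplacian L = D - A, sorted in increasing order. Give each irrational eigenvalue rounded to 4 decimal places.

[0, 3, 3, 3, 4, 4, 7]

Each diagonal entry of L is the vertex degree and each off-diagonal entry is -1 where an edge is present, 0 otherwise; in the order [0, 1, 2, 3, 4, 5, 6] the diagonal is [3, 4, 3, 4, 4, 3, 3]. L is symmetric positive semidefinite, so every eigenvalue is real and nonnegative. The single zero eigenvalue shows the graph is connected. By the matrix-tree theorem the graph has (1/7) * product of the nonzero eigenvalues = 432 spanning trees. The eigenvalues sum to 24, which equals trace(L) = 2|E|.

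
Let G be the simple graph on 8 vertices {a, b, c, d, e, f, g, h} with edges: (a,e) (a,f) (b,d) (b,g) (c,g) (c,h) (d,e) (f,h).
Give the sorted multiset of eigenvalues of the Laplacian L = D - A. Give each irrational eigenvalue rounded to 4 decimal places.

[0, 0.5858, 0.5858, 2, 2, 3.4142, 3.4142, 4]

Each diagonal entry of L is the vertex degree and each off-diagonal entry is -1 where an edge is present, 0 otherwise; in the order [a, b, c, d, e, f, g, h] the diagonal is [2, 2, 2, 2, 2, 2, 2, 2]. Diagonalising L (or applying a numerical eigensolver to the 8x8 matrix) gives the spectrum above. There is one zero in the spectrum, matching the 1 component. The largest eigenvalue, 4, is at most the vertex count 8.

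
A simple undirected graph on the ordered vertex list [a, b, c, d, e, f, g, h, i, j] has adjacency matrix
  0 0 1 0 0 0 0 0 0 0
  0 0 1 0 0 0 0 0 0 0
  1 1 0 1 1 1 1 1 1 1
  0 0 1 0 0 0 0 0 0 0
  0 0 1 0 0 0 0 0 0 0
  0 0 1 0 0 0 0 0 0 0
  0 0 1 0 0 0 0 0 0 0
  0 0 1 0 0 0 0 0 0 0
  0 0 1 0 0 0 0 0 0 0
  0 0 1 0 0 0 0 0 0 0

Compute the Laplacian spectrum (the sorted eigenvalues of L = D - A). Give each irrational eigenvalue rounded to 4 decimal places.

Reading degrees in the order [a, b, c, d, e, f, g, h, i, j] gives [1, 1, 9, 1, 1, 1, 1, 1, 1, 1]; set D = diag(1, 1, 9, 1, 1, 1, 1, 1, 1, 1) and form L = D - A. Diagonalising L (or applying a numerical eigensolver to the 10x10 matrix) gives the spectrum above. The largest eigenvalue, 10, is at most the vertex count 10. There is one zero in the spectrum, matching the 1 component.

[0, 1, 1, 1, 1, 1, 1, 1, 1, 10]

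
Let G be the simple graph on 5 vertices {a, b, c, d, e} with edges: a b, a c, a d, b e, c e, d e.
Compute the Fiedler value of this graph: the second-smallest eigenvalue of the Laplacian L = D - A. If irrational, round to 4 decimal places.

2

Each diagonal entry of L is the vertex degree and each off-diagonal entry is -1 where an edge is present, 0 otherwise; in the order [a, b, c, d, e] the diagonal is [3, 2, 2, 2, 3]. Computing the eigenvalues of L and sorting gives [0, 2, 2, 3, 5]. The Fiedler value lambda_2 = 2 is strictly positive, so the graph is connected. By the matrix-tree theorem the graph has (1/5) * product of the nonzero eigenvalues = 12 spanning trees.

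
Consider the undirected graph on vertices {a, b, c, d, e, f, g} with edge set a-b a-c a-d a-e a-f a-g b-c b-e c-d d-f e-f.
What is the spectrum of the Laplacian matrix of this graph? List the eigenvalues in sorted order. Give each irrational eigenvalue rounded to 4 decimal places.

[0, 1, 2.3820, 2.3820, 4.6180, 4.6180, 7]

Reading degrees in the order [a, b, c, d, e, f, g] gives [6, 3, 3, 3, 3, 3, 1]; set D = diag(6, 3, 3, 3, 3, 3, 1) and form L = D - A. Diagonalising L (or applying a numerical eigensolver to the 7x7 matrix) gives the spectrum above. The largest eigenvalue, 7, is at most the vertex count 7.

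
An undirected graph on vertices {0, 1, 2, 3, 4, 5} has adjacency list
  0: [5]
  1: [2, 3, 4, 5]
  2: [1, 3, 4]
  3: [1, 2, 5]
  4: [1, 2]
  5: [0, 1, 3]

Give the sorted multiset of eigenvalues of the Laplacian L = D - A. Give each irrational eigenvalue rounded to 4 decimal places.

[0, 0.7312, 2.1353, 3.4659, 4.5494, 5.1183]

Reading degrees in the order [0, 1, 2, 3, 4, 5] gives [1, 4, 3, 3, 2, 3]; set D = diag(1, 4, 3, 3, 2, 3) and form L = D - A. Diagonalising L (or applying a numerical eigensolver to the 6x6 matrix) gives the spectrum above. The single zero eigenvalue shows the graph is connected. By the matrix-tree theorem the graph has (1/6) * product of the nonzero eigenvalues = 21 spanning trees.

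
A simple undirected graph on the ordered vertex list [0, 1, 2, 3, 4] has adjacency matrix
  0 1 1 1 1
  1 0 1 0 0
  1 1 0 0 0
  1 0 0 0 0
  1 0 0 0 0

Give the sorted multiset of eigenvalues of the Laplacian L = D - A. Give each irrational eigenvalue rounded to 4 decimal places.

[0, 1, 1, 3, 5]

Each diagonal entry of L is the vertex degree and each off-diagonal entry is -1 where an edge is present, 0 otherwise; in the order [0, 1, 2, 3, 4] the diagonal is [4, 2, 2, 1, 1]. Since every row of L sums to 0, the all-ones vector is in the kernel and 0 is an eigenvalue. There is one zero in the spectrum, matching the 1 component.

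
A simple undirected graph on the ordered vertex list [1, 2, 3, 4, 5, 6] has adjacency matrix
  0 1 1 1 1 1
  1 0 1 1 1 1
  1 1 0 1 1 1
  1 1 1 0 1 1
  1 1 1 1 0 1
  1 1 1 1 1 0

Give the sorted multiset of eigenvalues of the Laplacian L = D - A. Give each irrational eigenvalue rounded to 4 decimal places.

[0, 6, 6, 6, 6, 6]

Each diagonal entry of L is the vertex degree and each off-diagonal entry is -1 where an edge is present, 0 otherwise; in the order [1, 2, 3, 4, 5, 6] the diagonal is [5, 5, 5, 5, 5, 5]. The multiplicity of 0 as a Laplacian eigenvalue equals the number of connected components. There is one zero in the spectrum, matching the 1 component.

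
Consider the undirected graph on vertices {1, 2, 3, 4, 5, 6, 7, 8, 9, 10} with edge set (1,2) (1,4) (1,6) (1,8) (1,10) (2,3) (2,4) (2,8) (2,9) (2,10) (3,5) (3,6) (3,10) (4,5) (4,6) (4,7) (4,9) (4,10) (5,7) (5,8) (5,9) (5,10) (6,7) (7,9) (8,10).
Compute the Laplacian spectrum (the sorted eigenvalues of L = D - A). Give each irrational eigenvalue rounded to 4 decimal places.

Reading degrees in the order [1, 2, 3, 4, 5, 6, 7, 8, 9, 10] gives [5, 6, 4, 7, 6, 4, 4, 4, 4, 6]; set D = diag(5, 6, 4, 7, 6, 4, 4, 4, 4, 6) and form L = D - A. Since every row of L sums to 0, the all-ones vector is in the kernel and 0 is an eigenvalue. The single zero eigenvalue shows the graph is connected. The largest eigenvalue, 8.6134, is at most the vertex count 10.

[0, 2.6281, 3.2721, 3.8850, 4.7292, 5.7290, 6.3853, 7.0283, 7.7297, 8.6134]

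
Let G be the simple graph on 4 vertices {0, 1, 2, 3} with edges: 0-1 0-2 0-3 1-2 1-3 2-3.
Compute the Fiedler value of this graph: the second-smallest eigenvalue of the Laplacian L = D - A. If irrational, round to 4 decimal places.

With the vertex order [0, 1, 2, 3], the degrees are [3, 3, 3, 3], giving D = diag(3, 3, 3, 3) and L = D - A. The sorted Laplacian eigenvalues are [0, 4, 4, 4]; the algebraic connectivity is the second entry, 4.

4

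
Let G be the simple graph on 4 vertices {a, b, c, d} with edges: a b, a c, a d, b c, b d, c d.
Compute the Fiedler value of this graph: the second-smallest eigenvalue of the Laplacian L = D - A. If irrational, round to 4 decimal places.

Each diagonal entry of L is the vertex degree and each off-diagonal entry is -1 where an edge is present, 0 otherwise; in the order [a, b, c, d] the diagonal is [3, 3, 3, 3]. The sorted Laplacian eigenvalues are [0, 4, 4, 4]; the algebraic connectivity is the second entry, 4. By the matrix-tree theorem the graph has (1/4) * product of the nonzero eigenvalues = 16 spanning trees.

4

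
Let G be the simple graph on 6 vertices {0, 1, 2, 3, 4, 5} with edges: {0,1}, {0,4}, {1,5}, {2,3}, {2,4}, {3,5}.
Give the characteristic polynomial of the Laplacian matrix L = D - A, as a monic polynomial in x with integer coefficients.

x^6 - 12x^5 + 54x^4 - 112x^3 + 105x^2 - 36x

With the vertex order [0, 1, 2, 3, 4, 5], the degrees are [2, 2, 2, 2, 2, 2], giving D = diag(2, 2, 2, 2, 2, 2) and L = D - A. The eigenvalues of L are [0, 1, 1, 3, 3, 4]; the characteristic polynomial is the product of (x - lambda_i), which multiplies out to x^6 - 12x^5 + 54x^4 - 112x^3 + 105x^2 - 36x. Since p(0) = det(-L) = 0, x divides p(x). There is one zero in the spectrum, matching the 1 component.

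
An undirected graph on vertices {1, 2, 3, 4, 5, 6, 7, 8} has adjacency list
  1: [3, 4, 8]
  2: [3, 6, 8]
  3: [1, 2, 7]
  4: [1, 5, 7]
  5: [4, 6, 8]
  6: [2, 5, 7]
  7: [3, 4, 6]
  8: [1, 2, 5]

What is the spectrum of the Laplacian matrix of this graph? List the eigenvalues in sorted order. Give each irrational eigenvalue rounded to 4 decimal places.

[0, 2, 2, 2, 4, 4, 4, 6]

Each diagonal entry of L is the vertex degree and each off-diagonal entry is -1 where an edge is present, 0 otherwise; in the order [1, 2, 3, 4, 5, 6, 7, 8] the diagonal is [3, 3, 3, 3, 3, 3, 3, 3]. L is symmetric positive semidefinite, so every eigenvalue is real and nonnegative. The single zero eigenvalue shows the graph is connected. By the matrix-tree theorem the graph has (1/8) * product of the nonzero eigenvalues = 384 spanning trees.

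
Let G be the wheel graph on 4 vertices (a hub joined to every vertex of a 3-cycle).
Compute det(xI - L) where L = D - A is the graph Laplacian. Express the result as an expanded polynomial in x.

The graph has 4 vertices and degree multiset [3, 3, 3, 3]; D is the diagonal matrix of degrees and L = D - A. L has integer entries, so p(x) = det(xI - L) has integer coefficients. Expanding the determinant yields x^4 - 12x^3 + 48x^2 - 64x. Since p(0) = det(-L) = 0, x divides p(x).

x^4 - 12x^3 + 48x^2 - 64x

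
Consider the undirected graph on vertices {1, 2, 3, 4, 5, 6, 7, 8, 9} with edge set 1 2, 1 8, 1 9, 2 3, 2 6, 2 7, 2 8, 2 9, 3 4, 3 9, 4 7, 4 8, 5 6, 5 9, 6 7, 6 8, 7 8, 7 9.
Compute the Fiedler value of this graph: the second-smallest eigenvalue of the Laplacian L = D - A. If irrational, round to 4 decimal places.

1.6493

Each diagonal entry of L is the vertex degree and each off-diagonal entry is -1 where an edge is present, 0 otherwise; in the order [1, 2, 3, 4, 5, 6, 7, 8, 9] the diagonal is [3, 6, 3, 3, 2, 4, 5, 5, 5]. The smallest Laplacian eigenvalue is always 0. The next one, lambda_2 = 1.6493, measures how hard the graph is to disconnect: larger values mean better connectivity. There is one zero in the spectrum, matching the 1 component.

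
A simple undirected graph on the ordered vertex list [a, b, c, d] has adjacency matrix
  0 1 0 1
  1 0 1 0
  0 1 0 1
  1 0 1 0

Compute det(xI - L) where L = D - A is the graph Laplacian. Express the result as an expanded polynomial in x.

x^4 - 8x^3 + 20x^2 - 16x

With the vertex order [a, b, c, d], the degrees are [2, 2, 2, 2], giving D = diag(2, 2, 2, 2) and L = D - A. Computing det(xI - L) by cofactor expansion (or equivalently via sum-over-permutations) gives x^4 - 8x^3 + 20x^2 - 16x. The coefficient of x^3 equals -trace(L) = -8, matching the sum of degrees. By the matrix-tree theorem the graph has (1/4) * product of the nonzero eigenvalues = 4 spanning trees.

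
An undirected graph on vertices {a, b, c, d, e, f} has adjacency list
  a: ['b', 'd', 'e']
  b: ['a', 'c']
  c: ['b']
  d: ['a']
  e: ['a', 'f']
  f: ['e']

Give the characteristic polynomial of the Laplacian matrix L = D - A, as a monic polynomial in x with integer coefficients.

x^6 - 10x^5 + 35x^4 - 52x^3 + 31x^2 - 6x

Each diagonal entry of L is the vertex degree and each off-diagonal entry is -1 where an edge is present, 0 otherwise; in the order [a, b, c, d, e, f] the diagonal is [3, 2, 1, 1, 2, 1]. Computing det(xI - L) by cofactor expansion (or equivalently via sum-over-permutations) gives x^6 - 10x^5 + 35x^4 - 52x^3 + 31x^2 - 6x. The coefficient of x^5 equals -trace(L) = -10, matching the sum of degrees. There is one zero in the spectrum, matching the 1 component.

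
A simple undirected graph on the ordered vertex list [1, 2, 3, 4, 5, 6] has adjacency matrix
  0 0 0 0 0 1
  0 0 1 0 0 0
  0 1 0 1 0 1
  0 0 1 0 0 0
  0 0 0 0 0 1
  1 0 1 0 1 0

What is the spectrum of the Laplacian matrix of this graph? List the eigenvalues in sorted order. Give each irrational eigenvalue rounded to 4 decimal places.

[0, 0.4384, 1, 1, 3, 4.5616]

Each diagonal entry of L is the vertex degree and each off-diagonal entry is -1 where an edge is present, 0 otherwise; in the order [1, 2, 3, 4, 5, 6] the diagonal is [1, 1, 3, 1, 1, 3]. Since every row of L sums to 0, the all-ones vector is in the kernel and 0 is an eigenvalue.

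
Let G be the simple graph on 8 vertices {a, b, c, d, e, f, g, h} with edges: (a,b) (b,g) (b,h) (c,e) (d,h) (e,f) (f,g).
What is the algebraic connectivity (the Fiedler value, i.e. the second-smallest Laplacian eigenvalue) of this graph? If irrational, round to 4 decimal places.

With the vertex order [a, b, c, d, e, f, g, h], the degrees are [1, 3, 1, 1, 2, 2, 2, 2], giving D = diag(1, 3, 1, 1, 2, 2, 2, 2) and L = D - A. The smallest Laplacian eigenvalue is always 0. The next one, lambda_2 = 0.1864, measures how hard the graph is to disconnect: larger values mean better connectivity. The eigenvalues sum to 14, which equals trace(L) = 2|E|.

0.1864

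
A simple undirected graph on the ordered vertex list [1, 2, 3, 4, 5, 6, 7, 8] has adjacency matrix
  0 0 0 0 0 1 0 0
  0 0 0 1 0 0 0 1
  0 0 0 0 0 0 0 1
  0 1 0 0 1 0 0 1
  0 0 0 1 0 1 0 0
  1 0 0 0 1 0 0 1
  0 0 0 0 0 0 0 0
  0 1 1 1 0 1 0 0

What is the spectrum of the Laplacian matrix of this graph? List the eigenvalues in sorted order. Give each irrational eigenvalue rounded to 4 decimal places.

Each diagonal entry of L is the vertex degree and each off-diagonal entry is -1 where an edge is present, 0 otherwise; in the order [1, 2, 3, 4, 5, 6, 7, 8] the diagonal is [1, 2, 1, 3, 2, 3, 0, 4]. Since every row of L sums to 0, the all-ones vector is in the kernel and 0 is an eigenvalue. The 2 zero eigenvalues correspond to the 2 connected components. There are 2 zeros in the spectrum, matching the 2 components.

[0, 0, 0.6338, 1, 1.7405, 3.3172, 3.8665, 5.4420]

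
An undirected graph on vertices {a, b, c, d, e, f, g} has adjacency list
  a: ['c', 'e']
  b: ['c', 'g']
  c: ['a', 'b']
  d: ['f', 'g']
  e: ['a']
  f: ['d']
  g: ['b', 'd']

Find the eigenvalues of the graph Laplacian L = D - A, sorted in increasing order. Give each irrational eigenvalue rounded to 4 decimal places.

[0, 0.1981, 0.7530, 1.5550, 2.4450, 3.2470, 3.8019]

With the vertex order [a, b, c, d, e, f, g], the degrees are [2, 2, 2, 2, 1, 1, 2], giving D = diag(2, 2, 2, 2, 1, 1, 2) and L = D - A. The multiplicity of 0 as a Laplacian eigenvalue equals the number of connected components. The single zero eigenvalue shows the graph is connected. By the matrix-tree theorem the graph has (1/7) * product of the nonzero eigenvalues = 1 spanning tree. The eigenvalues sum to 12, which equals trace(L) = 2|E|.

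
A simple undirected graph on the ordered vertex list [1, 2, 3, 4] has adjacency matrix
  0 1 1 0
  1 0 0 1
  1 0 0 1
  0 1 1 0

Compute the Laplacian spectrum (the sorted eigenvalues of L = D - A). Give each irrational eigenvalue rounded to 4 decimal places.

Reading degrees in the order [1, 2, 3, 4] gives [2, 2, 2, 2]; set D = diag(2, 2, 2, 2) and form L = D - A. L is symmetric positive semidefinite, so every eigenvalue is real and nonnegative. The largest eigenvalue, 4, is at most the vertex count 4.

[0, 2, 2, 4]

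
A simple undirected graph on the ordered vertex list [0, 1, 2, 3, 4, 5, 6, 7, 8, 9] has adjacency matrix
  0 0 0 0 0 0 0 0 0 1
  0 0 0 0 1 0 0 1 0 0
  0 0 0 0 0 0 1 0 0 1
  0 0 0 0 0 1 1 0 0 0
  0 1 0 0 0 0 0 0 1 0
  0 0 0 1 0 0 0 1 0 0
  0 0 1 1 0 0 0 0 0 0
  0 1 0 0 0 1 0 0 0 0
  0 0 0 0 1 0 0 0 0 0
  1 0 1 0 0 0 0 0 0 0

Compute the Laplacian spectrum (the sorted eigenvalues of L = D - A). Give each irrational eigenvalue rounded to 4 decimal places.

[0, 0.0979, 0.3820, 0.8244, 1.3820, 2, 2.6180, 3.1756, 3.6180, 3.9021]

With the vertex order [0, 1, 2, 3, 4, 5, 6, 7, 8, 9], the degrees are [1, 2, 2, 2, 2, 2, 2, 2, 1, 2], giving D = diag(1, 2, 2, 2, 2, 2, 2, 2, 1, 2) and L = D - A. The multiplicity of 0 as a Laplacian eigenvalue equals the number of connected components. There is one zero in the spectrum, matching the 1 component.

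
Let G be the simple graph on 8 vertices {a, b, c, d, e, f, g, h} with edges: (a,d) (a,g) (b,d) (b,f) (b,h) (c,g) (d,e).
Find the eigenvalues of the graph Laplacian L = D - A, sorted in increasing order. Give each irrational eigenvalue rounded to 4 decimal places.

[0, 0.2243, 0.5858, 1, 1.4108, 2.7237, 3.4142, 4.6412]

With the vertex order [a, b, c, d, e, f, g, h], the degrees are [2, 3, 1, 3, 1, 1, 2, 1], giving D = diag(2, 3, 1, 3, 1, 1, 2, 1) and L = D - A. The multiplicity of 0 as a Laplacian eigenvalue equals the number of connected components. The single zero eigenvalue shows the graph is connected. The largest eigenvalue, 4.6412, is at most the vertex count 8. The eigenvalues sum to 14, which equals trace(L) = 2|E|.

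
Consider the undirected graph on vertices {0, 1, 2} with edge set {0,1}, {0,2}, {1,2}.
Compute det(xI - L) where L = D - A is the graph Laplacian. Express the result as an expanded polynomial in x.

x^3 - 6x^2 + 9x

Each diagonal entry of L is the vertex degree and each off-diagonal entry is -1 where an edge is present, 0 otherwise; in the order [0, 1, 2] the diagonal is [2, 2, 2]. The eigenvalues of L are [0, 3, 3]; the characteristic polynomial is the product of (x - lambda_i), which multiplies out to x^3 - 6x^2 + 9x. Since p(0) = det(-L) = 0, x divides p(x). The eigenvalues sum to 6, which equals trace(L) = 2|E|.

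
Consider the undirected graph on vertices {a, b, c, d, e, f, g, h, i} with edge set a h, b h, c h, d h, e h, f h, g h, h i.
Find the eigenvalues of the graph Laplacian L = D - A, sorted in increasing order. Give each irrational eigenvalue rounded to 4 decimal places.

[0, 1, 1, 1, 1, 1, 1, 1, 9]

Each diagonal entry of L is the vertex degree and each off-diagonal entry is -1 where an edge is present, 0 otherwise; in the order [a, b, c, d, e, f, g, h, i] the diagonal is [1, 1, 1, 1, 1, 1, 1, 8, 1]. The multiplicity of 0 as a Laplacian eigenvalue equals the number of connected components. The single zero eigenvalue shows the graph is connected. The largest eigenvalue, 9, is at most the vertex count 9.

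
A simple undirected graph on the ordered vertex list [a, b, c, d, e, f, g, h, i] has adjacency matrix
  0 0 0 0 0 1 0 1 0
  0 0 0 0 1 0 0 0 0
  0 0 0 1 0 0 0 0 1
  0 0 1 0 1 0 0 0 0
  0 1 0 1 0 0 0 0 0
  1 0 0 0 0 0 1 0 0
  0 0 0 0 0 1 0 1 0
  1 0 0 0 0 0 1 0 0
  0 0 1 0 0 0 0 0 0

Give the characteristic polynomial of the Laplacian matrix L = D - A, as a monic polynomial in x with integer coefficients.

Each diagonal entry of L is the vertex degree and each off-diagonal entry is -1 where an edge is present, 0 otherwise; in the order [a, b, c, d, e, f, g, h, i] the diagonal is [2, 1, 2, 2, 2, 2, 2, 2, 1]. L has integer entries, so p(x) = det(xI - L) has integer coefficients. Expanding the determinant yields x^9 - 16x^8 + 105x^7 - 364x^6 + 713x^5 - 776x^4 + 420x^3 - 80x^2. Since p(0) = det(-L) = 0, x divides p(x).

x^9 - 16x^8 + 105x^7 - 364x^6 + 713x^5 - 776x^4 + 420x^3 - 80x^2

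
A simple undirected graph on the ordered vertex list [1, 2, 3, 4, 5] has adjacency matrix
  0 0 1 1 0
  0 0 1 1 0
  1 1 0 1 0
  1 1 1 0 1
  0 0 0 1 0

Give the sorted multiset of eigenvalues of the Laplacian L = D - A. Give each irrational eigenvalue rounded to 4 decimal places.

With the vertex order [1, 2, 3, 4, 5], the degrees are [2, 2, 3, 4, 1], giving D = diag(2, 2, 3, 4, 1) and L = D - A. L is symmetric positive semidefinite, so every eigenvalue is real and nonnegative. The single zero eigenvalue shows the graph is connected. There is one zero in the spectrum, matching the 1 component.

[0, 1, 2, 4, 5]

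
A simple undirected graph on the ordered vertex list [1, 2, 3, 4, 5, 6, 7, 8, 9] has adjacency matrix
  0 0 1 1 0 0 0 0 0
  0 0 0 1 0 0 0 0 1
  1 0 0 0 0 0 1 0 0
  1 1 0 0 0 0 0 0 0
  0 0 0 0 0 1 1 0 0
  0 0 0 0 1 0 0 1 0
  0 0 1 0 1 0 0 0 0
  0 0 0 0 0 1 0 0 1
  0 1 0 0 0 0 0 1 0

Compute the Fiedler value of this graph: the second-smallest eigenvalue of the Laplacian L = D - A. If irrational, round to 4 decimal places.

0.4679

Reading degrees in the order [1, 2, 3, 4, 5, 6, 7, 8, 9] gives [2, 2, 2, 2, 2, 2, 2, 2, 2]; set D = diag(2, 2, 2, 2, 2, 2, 2, 2, 2) and form L = D - A. The sorted Laplacian eigenvalues are [0, 0.4679, 0.4679, 1.6527, 1.6527, 3, 3, 3.8794, 3.8794]; the algebraic connectivity is the second entry, 0.4679.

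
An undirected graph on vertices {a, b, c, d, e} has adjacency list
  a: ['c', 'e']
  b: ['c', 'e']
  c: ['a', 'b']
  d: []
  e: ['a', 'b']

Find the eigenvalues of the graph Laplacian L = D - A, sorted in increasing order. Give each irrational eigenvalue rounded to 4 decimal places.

Reading degrees in the order [a, b, c, d, e] gives [2, 2, 2, 0, 2]; set D = diag(2, 2, 2, 0, 2) and form L = D - A. Since every row of L sums to 0, the all-ones vector is in the kernel and 0 is an eigenvalue. The 2 zero eigenvalues correspond to the 2 connected components. There are 2 zeros in the spectrum, matching the 2 components. The largest eigenvalue, 4, is at most the vertex count 5.

[0, 0, 2, 2, 4]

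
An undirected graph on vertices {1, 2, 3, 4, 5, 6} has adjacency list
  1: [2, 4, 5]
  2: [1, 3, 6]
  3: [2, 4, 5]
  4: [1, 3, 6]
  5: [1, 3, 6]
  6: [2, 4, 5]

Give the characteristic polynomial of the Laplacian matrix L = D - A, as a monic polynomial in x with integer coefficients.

x^6 - 18x^5 + 126x^4 - 432x^3 + 729x^2 - 486x

Reading degrees in the order [1, 2, 3, 4, 5, 6] gives [3, 3, 3, 3, 3, 3]; set D = diag(3, 3, 3, 3, 3, 3) and form L = D - A. The eigenvalues of L are [0, 3, 3, 3, 3, 6]; the characteristic polynomial is the product of (x - lambda_i), which multiplies out to x^6 - 18x^5 + 126x^4 - 432x^3 + 729x^2 - 486x. The coefficient of x^5 equals -trace(L) = -18, matching the sum of degrees. By the matrix-tree theorem the graph has (1/6) * product of the nonzero eigenvalues = 81 spanning trees. The eigenvalues sum to 18, which equals trace(L) = 2|E|.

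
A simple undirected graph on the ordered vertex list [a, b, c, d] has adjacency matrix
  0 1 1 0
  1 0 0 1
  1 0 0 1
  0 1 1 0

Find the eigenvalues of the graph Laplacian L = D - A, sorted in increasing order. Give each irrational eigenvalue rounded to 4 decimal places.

Reading degrees in the order [a, b, c, d] gives [2, 2, 2, 2]; set D = diag(2, 2, 2, 2) and form L = D - A. The multiplicity of 0 as a Laplacian eigenvalue equals the number of connected components.

[0, 2, 2, 4]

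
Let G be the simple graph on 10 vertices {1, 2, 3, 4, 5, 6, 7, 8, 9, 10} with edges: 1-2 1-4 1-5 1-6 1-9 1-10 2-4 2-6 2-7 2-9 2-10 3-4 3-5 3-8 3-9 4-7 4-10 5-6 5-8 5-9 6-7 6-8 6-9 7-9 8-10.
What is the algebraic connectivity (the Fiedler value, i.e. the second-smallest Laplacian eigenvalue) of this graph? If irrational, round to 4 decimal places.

2.7141

Reading degrees in the order [1, 2, 3, 4, 5, 6, 7, 8, 9, 10] gives [6, 6, 4, 5, 5, 6, 4, 4, 6, 4]; set D = diag(6, 6, 4, 5, 5, 6, 4, 4, 6, 4) and form L = D - A. The sorted Laplacian eigenvalues are [0, 2.7141, 3.2747, 4.0933, 4.5858, 6.1067, 6.3787, 7.4142, 7.4992, 7.9333]; the algebraic connectivity is the second entry, 2.7141. The eigenvalues sum to 50, which equals trace(L) = 2|E|.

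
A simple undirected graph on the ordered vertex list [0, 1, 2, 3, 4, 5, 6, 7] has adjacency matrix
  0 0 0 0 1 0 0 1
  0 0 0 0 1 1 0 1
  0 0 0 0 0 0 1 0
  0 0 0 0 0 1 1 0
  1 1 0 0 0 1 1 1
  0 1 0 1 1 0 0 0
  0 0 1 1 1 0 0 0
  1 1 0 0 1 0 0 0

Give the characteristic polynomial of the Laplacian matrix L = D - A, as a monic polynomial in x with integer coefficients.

Each diagonal entry of L is the vertex degree and each off-diagonal entry is -1 where an edge is present, 0 otherwise; in the order [0, 1, 2, 3, 4, 5, 6, 7] the diagonal is [2, 3, 1, 2, 5, 3, 3, 3]. L has integer entries, so p(x) = det(xI - L) has integer coefficients. Expanding the determinant yields x^8 - 22x^7 + 196x^6 - 910x^5 + 2352x^4 - 3330x^3 + 2337x^2 - 608x. The constant term is 0 because L is singular (the all-ones vector lies in its kernel). The eigenvalues sum to 22, which equals trace(L) = 2|E|.

x^8 - 22x^7 + 196x^6 - 910x^5 + 2352x^4 - 3330x^3 + 2337x^2 - 608x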